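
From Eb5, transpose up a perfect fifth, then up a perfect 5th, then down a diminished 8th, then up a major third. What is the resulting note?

A#5

Up a perfect fifth from Eb5: Bb5 (7 semitones up).
Up a perfect fifth from Bb5: F6 (7 semitones up).
F6 down a diminished octave → F#5 (11 semitones).
A major third up from F#5 is A#5.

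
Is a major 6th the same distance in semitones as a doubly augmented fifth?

Yes

A major sixth spans 9 semitones, and a doubly augmented fifth also spans 9 semitones — they're enharmonic.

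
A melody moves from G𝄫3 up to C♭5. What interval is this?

augmented 11th

G to C spans four letter names (G-A-B-C), plus an octave: an eleventh.
Gbb3 to Cb5 spans 18 semitones — one semitone wider than the perfect eleventh (17) — giving an augmented eleventh.
(Equivalently, a compound augmented fourth: an augmented fourth plus an octave.)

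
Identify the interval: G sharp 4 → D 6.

diminished twelfth

G to D spans five letter names (G-A-B-C-D), plus an octave, so the interval is some kind of twelfth.
The perfect twelfth is 19 semitones; here we have 18, one semitone narrower: diminished.
(Equivalently, a compound diminished fifth: a diminished fifth plus an octave.)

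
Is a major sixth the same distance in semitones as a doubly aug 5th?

Yes

A major sixth = 9 semitones = a doubly augmented fifth; enharmonically equal.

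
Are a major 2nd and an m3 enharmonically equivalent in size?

No

A major second is 2 semitones but a minor third is 3 semitones — different sizes.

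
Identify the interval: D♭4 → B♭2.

m10

Descending from Db4 to Bb2 is the same interval as ascending Bb2 to Db4.
B to D spans three letter names (B-C-D), plus an octave — that makes it a tenth of some quality.
At 15 semitones, Bb2→Db4 falls one short of a major tenth: minor.
(Equivalently, a compound minor third: a minor third plus an octave.)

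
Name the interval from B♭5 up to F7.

perfect 12th

B to F spans five letter names (B-C-D-E-F), plus an octave: a twelfth.
Counting semitones, Bb5→F7 is 19, which is the perfect twelfth.
(Equivalently, a compound perfect fifth: a perfect fifth plus an octave.)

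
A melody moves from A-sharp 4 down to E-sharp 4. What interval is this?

P4

Descending from A#4 to E#4 is the same interval as ascending E#4 to A#4.
E to A spans four letter names (E-F-G-A): a fourth.
Counting semitones, E#4→A#4 is 5, which is the perfect fourth.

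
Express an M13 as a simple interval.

Each octave removed subtracts seven from the number: 13 − 7 = 6.
So a major thirteenth is an octave plus a major sixth. The quality is unchanged.

major 6th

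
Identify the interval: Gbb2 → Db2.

diminished fourth

Descending from Gbb2 to Db2 is the same interval as ascending Db2 to Gbb2.
D to G spans four letter names (D-E-F-G): a fourth.
The perfect fourth is 5 semitones; here we have 4, one semitone narrower: diminished.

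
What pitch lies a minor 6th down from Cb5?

Eb4

Six letter names down from C: E.
A minor sixth spans 8 semitones, so from Cb5 the target pitch is Eb4.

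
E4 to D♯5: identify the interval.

major seventh

E to D spans seven letter names (E-F-G-A-B-C-D) — that makes it a seventh of some quality.
The major seventh spans 11 semitones, and E4 to D#5 is exactly 11 semitones — so this is a major seventh.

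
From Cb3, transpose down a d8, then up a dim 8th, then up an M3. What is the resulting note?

A diminished octave down from Cb3 is C2.
Up a diminished octave from C2: Cb3 (11 semitones up).
Cb3 up a major third → Eb3 (4 semitones).

Eb3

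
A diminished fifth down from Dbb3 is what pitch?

The fifth takes the letter from D down to G.
Moving 6 semitones down from Dbb3 (the size of a diminished fifth) reaches Gb2.

Gb2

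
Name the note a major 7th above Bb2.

A3

The seventh takes the letter from B up to A.
A major seventh is 11 semitones; 11 semitones up from Bb2 gives A3.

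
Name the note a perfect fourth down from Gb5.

Counting four letter names down from G lands on D.
Moving 5 semitones down from Gb5 (the size of a perfect fourth) reaches Db5.

Db5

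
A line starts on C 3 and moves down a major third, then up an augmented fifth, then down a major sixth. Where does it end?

G 2

A major third down from C3 is Ab2.
Up an augmented fifth from Ab2: E3 (8 semitones up).
E3 down a major sixth → G2 (9 semitones).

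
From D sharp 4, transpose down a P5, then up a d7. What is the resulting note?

F 4

Down a perfect fifth from D#4: G#3 (7 semitones down).
Up a diminished seventh from G#3: F4 (9 semitones up).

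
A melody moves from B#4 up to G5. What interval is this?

diminished sixth

B to G spans six letter names (B-C-D-E-F-G) — that makes it a sixth of some quality.
B#4 to G5 spans 7 semitones — two semitones narrower than the major sixth (9) — giving a diminished sixth.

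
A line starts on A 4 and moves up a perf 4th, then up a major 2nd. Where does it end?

E 5

A perfect fourth up from A4 is D5.
A major second up from D5 is E5.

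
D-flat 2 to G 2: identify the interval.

augmented 4th

D to G spans four letter names (D-E-F-G), so the interval is some kind of fourth.
A perfect fourth would be 5 semitones; Db2 to G2 is 6, one semitone wider, so the interval is augmented.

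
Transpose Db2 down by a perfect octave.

Db1

An octave keeps the letter name D, an octave down from D.
A perfect octave is 12 semitones; 12 semitones down from Db2 gives Db1.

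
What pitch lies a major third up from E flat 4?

Counting three letter names up from E lands on G.
A major third spans 4 semitones, so from Eb4 the target pitch is G4.

G 4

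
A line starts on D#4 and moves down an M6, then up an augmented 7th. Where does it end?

A major sixth down from D#4 is F#3.
Up an augmented seventh from F#3: E##4 (12 semitones up).

E##4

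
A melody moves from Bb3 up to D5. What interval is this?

major tenth

B to D spans three letter names (B-C-D), plus an octave — that makes it a tenth of some quality.
Counting semitones, Bb3→D5 is 16, which is the major tenth.
(Equivalently, a compound major third: a major third plus an octave.)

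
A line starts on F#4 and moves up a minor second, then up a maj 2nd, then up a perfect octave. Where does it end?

F#4 up a minor second → G4 (1 semitone).
Up a major second from G4: A4 (2 semitones up).
A4 up a perfect octave → A5 (12 semitones).

A5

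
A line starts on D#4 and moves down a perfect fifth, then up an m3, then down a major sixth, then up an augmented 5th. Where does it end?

D#4 down a perfect fifth → G#3 (7 semitones).
Up a minor third from G#3: B3 (3 semitones up).
B3 down a major sixth → D3 (9 semitones).
An augmented fifth up from D3 is A#3.

A#3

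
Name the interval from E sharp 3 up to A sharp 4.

E to A spans four letter names (E-F-G-A), plus an octave, so the interval is some kind of eleventh.
The perfect eleventh spans 17 semitones, and E#3 to A#4 is exactly 17 semitones — so this is a perfect eleventh.
(Equivalently, a compound perfect fourth: a perfect fourth plus an octave.)

perfect eleventh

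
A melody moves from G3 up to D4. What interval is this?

G to D spans five letter names (G-A-B-C-D) — that makes it a fifth of some quality.
The perfect fifth spans 7 semitones, and G3 to D4 is exactly 7 semitones — so this is a perfect fifth.

perfect fifth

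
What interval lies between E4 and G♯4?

major 3rd

E to G spans three letter names (E-F-G) — that makes it a third of some quality.
The major third spans 4 semitones, and E4 to G#4 is exactly 4 semitones — so this is a major third.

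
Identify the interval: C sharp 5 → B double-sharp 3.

d9

Descending from C#5 to B##3 is the same interval as ascending B##3 to C#5.
B to C spans two letter names (B-C), plus an octave: a ninth.
B##3 to C#5 spans 12 semitones — two semitones narrower than the major ninth (14) — giving a diminished ninth.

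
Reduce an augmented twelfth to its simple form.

Subtracting seven from the interval number removes an octave: 12 − 7 = 5.
Quality carries through unchanged, so the simple form is an augmented fifth.

A5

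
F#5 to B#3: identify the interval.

Descending from F#5 to B#3 is the same interval as ascending B#3 to F#5.
B to F spans five letter names (B-C-D-E-F), plus an octave, so the interval is some kind of twelfth.
The perfect twelfth is 19 semitones; here we have 18, one semitone narrower: diminished.
(Equivalently, a compound diminished fifth: a diminished fifth plus an octave.)

d12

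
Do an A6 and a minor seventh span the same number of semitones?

Both span 10 semitones: an augmented sixth and a minor seventh are the same chromatic distance.

Yes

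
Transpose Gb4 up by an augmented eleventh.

Four letters up from G (plus an octave) reaches C.
An augmented eleventh is 18 semitones; 18 semitones up from Gb4 gives C6.

C6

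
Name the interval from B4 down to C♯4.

Descending from B4 to C#4 is the same interval as ascending C#4 to B4.
C to B spans seven letter names (C-D-E-F-G-A-B): a seventh.
C#4 to B4 is 10 semitones, a half step short of the major seventh (11), so this is minor.

minor seventh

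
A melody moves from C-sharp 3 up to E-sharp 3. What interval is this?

C to E spans three letter names (C-D-E) — that makes it a third of some quality.
C#3 to E#3 is 4 semitones, matching the major third exactly, so the quality is major.

major third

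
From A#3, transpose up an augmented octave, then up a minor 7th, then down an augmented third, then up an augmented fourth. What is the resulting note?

An augmented octave up from A#3 is A##4.
A##4 up a minor seventh → G##5 (10 semitones).
Down an augmented third from G##5: E5 (5 semitones down).
An augmented fourth up from E5 is A#5.

A#5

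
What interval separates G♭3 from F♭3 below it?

M2

Descending from Gb3 to Fb3 is the same interval as ascending Fb3 to Gb3.
F to G spans two letter names (F-G): a second.
Counting semitones, Fb3→Gb3 is 2, which is the major second.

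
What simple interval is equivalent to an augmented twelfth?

Subtracting seven from the interval number removes an octave: 12 − 7 = 5.
That makes an augmented twelfth a compound augmented fifth — an octave plus an augmented fifth.

A5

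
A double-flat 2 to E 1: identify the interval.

Descending from Abb2 to E1 is the same interval as ascending E1 to Abb2.
E to A spans four letter names (E-F-G-A), plus an octave: an eleventh.
E1 to Abb2 spans 15 semitones — two semitones narrower than the perfect eleventh (17) — giving a doubly diminished eleventh.
(Equivalently, a compound doubly diminished fourth: a doubly diminished fourth plus an octave.)

doubly diminished eleventh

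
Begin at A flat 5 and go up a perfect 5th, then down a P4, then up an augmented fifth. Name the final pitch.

Ab5 up a perfect fifth → Eb6 (7 semitones).
A perfect fourth down from Eb6 is Bb5.
An augmented fifth up from Bb5 is F#6.

F sharp 6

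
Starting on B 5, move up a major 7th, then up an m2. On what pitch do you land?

B5 up a major seventh → A#6 (11 semitones).
A minor second up from A#6 is B6.

B 6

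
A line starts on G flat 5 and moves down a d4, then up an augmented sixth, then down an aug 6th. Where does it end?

A diminished fourth down from Gb5 is D5.
An augmented sixth up from D5 is B#5.
An augmented sixth down from B#5 is D5.

D 5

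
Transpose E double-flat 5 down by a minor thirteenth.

G flat 3

Counting six letter names plus an octave down from E lands on G.
A minor thirteenth is 20 semitones; 20 semitones down from Ebb5 gives Gb3.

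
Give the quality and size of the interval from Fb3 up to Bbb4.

F to B spans four letter names (F-G-A-B), plus an octave — that makes it an eleventh of some quality.
Fb3 to Bbb4 is 17 semitones, matching the perfect eleventh exactly, so the quality is perfect.
(Equivalently, a compound perfect fourth: a perfect fourth plus an octave.)

P11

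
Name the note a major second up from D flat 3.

E flat 3

Counting two letter names up from D lands on E.
A major second spans 2 semitones, so from Db3 the target pitch is Eb3.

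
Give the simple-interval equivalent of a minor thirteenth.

Take out an octave (7 from the number): 13 − 7 = 6.
Quality carries through unchanged, so the simple form is a minor sixth.

minor sixth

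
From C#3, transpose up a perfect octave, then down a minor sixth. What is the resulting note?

Up a perfect octave from C#3: C#4 (12 semitones up).
Down a minor sixth from C#4: E#3 (8 semitones down).

E#3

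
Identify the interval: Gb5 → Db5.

Descending from Gb5 to Db5 is the same interval as ascending Db5 to Gb5.
D to G spans four letter names (D-E-F-G): a fourth.
Counting semitones, Db5→Gb5 is 5, which is the perfect fourth.

P4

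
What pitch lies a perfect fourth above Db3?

The fourth takes the letter from D up to G.
A perfect fourth spans 5 semitones, so from Db3 the target pitch is Gb3.

Gb3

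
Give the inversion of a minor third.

major 6th

The rule of nine gives the new number: 9 − 3 = 6, so a third becomes a sixth.
The quality also flips — minor becomes major — giving a major sixth.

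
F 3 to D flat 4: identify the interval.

minor 6th

F to D spans six letter names (F-G-A-B-C-D): a sixth.
At 8 semitones, F3→Db4 falls one short of a major sixth: minor.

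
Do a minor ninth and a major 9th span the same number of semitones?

No

A minor ninth spans 13 semitones; a major ninth spans 14 semitones. They differ by 1.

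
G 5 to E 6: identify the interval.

major 6th

G to E spans six letter names (G-A-B-C-D-E), so the interval is some kind of sixth.
Counting semitones, G5→E6 is 9, which is the major sixth.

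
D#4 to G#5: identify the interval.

perfect eleventh

D to G spans four letter names (D-E-F-G), plus an octave, so the interval is some kind of eleventh.
Counting semitones, D#4→G#5 is 17, which is the perfect eleventh.
(Equivalently, a compound perfect fourth: a perfect fourth plus an octave.)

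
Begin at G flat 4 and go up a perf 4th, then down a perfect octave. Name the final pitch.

C flat 4

A perfect fourth up from Gb4 is Cb5.
Down a perfect octave from Cb5: Cb4 (12 semitones down).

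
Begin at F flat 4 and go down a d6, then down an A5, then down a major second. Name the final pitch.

Fb4 down a diminished sixth → A3 (7 semitones).
Down an augmented fifth from A3: Db3 (8 semitones down).
A major second down from Db3 is Cb3.

C flat 3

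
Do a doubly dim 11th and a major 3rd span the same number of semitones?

No

15 semitones (doubly diminished eleventh) vs 4 semitones (major third): not equal.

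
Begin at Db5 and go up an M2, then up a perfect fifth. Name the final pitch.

Bb5

Db5 up a major second → Eb5 (2 semitones).
Eb5 up a perfect fifth → Bb5 (7 semitones).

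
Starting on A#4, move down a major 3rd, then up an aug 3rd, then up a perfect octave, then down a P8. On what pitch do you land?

A major third down from A#4 is F#4.
An augmented third up from F#4 is A##4.
A perfect octave up from A##4 is A##5.
A##5 down a perfect octave → A##4 (12 semitones).

A##4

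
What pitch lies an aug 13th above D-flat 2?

B 3

Counting six letter names plus an octave up from D lands on B.
An augmented thirteenth spans 22 semitones, so from Db2 the target pitch is B3.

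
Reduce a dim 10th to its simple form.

diminished 3rd

Take out an octave (7 from the number): 10 − 7 = 3.
Quality carries through unchanged, so the simple form is a diminished third.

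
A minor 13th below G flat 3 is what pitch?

The thirteenth's letter: G down six letter names plus an octave → B.
A minor thirteenth is 20 semitones; 20 semitones down from Gb3 gives Bb1.

B flat 1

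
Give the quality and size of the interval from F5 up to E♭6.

m7

F to E spans seven letter names (F-G-A-B-C-D-E) — that makes it a seventh of some quality.
At 10 semitones, F5→Eb6 falls one short of a major seventh: minor.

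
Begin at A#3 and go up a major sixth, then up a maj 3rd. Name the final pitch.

A#3 up a major sixth → F##4 (9 semitones).
A major third up from F##4 is A##4.

A##4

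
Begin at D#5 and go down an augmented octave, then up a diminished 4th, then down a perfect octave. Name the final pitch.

Gb3

An augmented octave down from D#5 is D4.
A diminished fourth up from D4 is Gb4.
A perfect octave down from Gb4 is Gb3.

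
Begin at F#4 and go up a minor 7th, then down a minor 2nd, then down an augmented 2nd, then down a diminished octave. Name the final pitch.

C#4

A minor seventh up from F#4 is E5.
E5 down a minor second → D#5 (1 semitone).
D#5 down an augmented second → C5 (3 semitones).
C5 down a diminished octave → C#4 (11 semitones).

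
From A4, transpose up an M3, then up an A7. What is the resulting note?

B##5

Up a major third from A4: C#5 (4 semitones up).
C#5 up an augmented seventh → B##5 (12 semitones).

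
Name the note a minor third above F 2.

Three letter names up from F: A.
Moving 3 semitones up from F2 (the size of a minor third) reaches Ab2.

A flat 2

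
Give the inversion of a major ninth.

m7

First reduce the compound major ninth to its simple form, a major second.
The rule of nine gives the new number: 9 − 2 = 7, so a second becomes a seventh.
And major becomes minor under inversion, so we get a minor seventh.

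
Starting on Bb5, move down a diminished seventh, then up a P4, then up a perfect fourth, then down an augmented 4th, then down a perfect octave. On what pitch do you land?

F4

Bb5 down a diminished seventh → C#5 (9 semitones).
Up a perfect fourth from C#5: F#5 (5 semitones up).
Up a perfect fourth from F#5: B5 (5 semitones up).
B5 down an augmented fourth → F5 (6 semitones).
F5 down a perfect octave → F4 (12 semitones).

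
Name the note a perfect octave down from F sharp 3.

The letter stays F (same as the start), shifted an octave down.
A perfect octave spans 12 semitones, so from F#3 the target pitch is F#2.

F sharp 2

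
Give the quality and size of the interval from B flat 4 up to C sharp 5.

B to C spans two letter names (B-C) — that makes it a second of some quality.
Bb4 to C#5 spans 3 semitones — one semitone wider than the major second (2) — giving an augmented second.

augmented second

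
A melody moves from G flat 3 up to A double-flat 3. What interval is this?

G to A spans two letter names (G-A) — that makes it a second of some quality.
At 1 semitone, Gb3→Abb3 falls one short of a major second: minor.

minor second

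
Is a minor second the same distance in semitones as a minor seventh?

1 semitone (minor second) vs 10 semitones (minor seventh): not equal.

No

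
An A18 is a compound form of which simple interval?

augmented 4th

Take out 2 octaves (14 from the number): 18 − 14 = 4.
So an augmented eighteenth is 2 octaves plus an augmented fourth. The quality is unchanged.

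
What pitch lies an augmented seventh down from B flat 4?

Seven letter names down from B: C.
An augmented seventh is 12 semitones; 12 semitones down from Bb4 gives Cbb4.

C double-flat 4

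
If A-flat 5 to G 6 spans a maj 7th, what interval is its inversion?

Inverted interval numbers add to nine, so a seventh pairs with a second (7 + 2 = 9).
Quality inverts too: major becomes minor. That makes the inversion a minor second.

minor 2nd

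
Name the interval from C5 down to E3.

m13

Descending from C5 to E3 is the same interval as ascending E3 to C5.
E to C spans six letter names (E-F-G-A-B-C), plus an octave: a thirteenth.
At 20 semitones, E3→C5 falls one short of a major thirteenth: minor.
(Equivalently, a compound minor sixth: a minor sixth plus an octave.)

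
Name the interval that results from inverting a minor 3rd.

major 6th

Inverted interval numbers add to nine, so a third pairs with a sixth (3 + 6 = 9).
Quality inverts too: minor becomes major. That makes the inversion a major sixth.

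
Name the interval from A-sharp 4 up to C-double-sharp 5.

A to C spans three letter names (A-B-C) — that makes it a third of some quality.
The major third spans 4 semitones, and A#4 to C##5 is exactly 4 semitones — so this is a major third.

major 3rd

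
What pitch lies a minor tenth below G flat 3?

Three letters down from G (plus an octave) reaches E.
A minor tenth is 15 semitones; 15 semitones down from Gb3 gives Eb2.

E flat 2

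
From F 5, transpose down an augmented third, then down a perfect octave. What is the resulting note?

F5 down an augmented third → Dbb5 (5 semitones).
Dbb5 down a perfect octave → Dbb4 (12 semitones).

D double-flat 4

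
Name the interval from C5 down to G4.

Descending from C5 to G4 is the same interval as ascending G4 to C5.
G to C spans four letter names (G-A-B-C), so the interval is some kind of fourth.
The perfect fourth spans 5 semitones, and G4 to C5 is exactly 5 semitones — so this is a perfect fourth.

perfect 4th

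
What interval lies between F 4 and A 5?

F to A spans three letter names (F-G-A), plus an octave — that makes it a tenth of some quality.
F4 to A5 is 16 semitones, matching the major tenth exactly, so the quality is major.
(Equivalently, a compound major third: a major third plus an octave.)

major tenth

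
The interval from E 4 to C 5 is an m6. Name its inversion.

major 3rd

Interval numbers invert to sum to nine: 6 + 3 = 9, so a sixth inverts to a third.
And minor becomes major under inversion, so we get a major third.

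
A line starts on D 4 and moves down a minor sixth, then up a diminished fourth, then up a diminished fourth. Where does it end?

D4 down a minor sixth → F#3 (8 semitones).
Up a diminished fourth from F#3: Bb3 (4 semitones up).
A diminished fourth up from Bb3 is Ebb4.

E double-flat 4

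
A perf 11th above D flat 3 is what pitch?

G flat 4

The eleventh's letter: D up four letter names plus an octave → G.
A perfect eleventh spans 17 semitones, so from Db3 the target pitch is Gb4.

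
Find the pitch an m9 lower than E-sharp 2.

D-double-sharp 1

Counting two letter names plus an octave down from E lands on D.
A minor ninth is 13 semitones; 13 semitones down from E#2 gives D##1.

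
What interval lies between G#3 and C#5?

P11

G to C spans four letter names (G-A-B-C), plus an octave: an eleventh.
Counting semitones, G#3→C#5 is 17, which is the perfect eleventh.
(Equivalently, a compound perfect fourth: a perfect fourth plus an octave.)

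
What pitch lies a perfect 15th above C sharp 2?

The letter stays C (same as the start), shifted two octaves up.
Moving 24 semitones up from C#2 (the size of a perfect fifteenth) reaches C#4.

C sharp 4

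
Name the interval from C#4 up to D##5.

C to D spans two letter names (C-D), plus an octave — that makes it a ninth of some quality.
The major ninth is 14 semitones; here we have 15, one semitone wider: augmented.
(Equivalently, a compound augmented second: an augmented second plus an octave.)

A9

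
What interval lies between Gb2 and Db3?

perfect fifth

G to D spans five letter names (G-A-B-C-D): a fifth.
The perfect fifth spans 7 semitones, and Gb2 to Db3 is exactly 7 semitones — so this is a perfect fifth.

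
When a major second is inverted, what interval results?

minor 7th

Interval numbers invert to sum to nine: 2 + 7 = 9, so a second inverts to a seventh.
And major becomes minor under inversion, so we get a minor seventh.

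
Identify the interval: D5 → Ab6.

D to A spans five letter names (D-E-F-G-A), plus an octave: a twelfth.
A perfect twelfth would be 19 semitones; D5 to Ab6 is 18, one semitone narrower, so the interval is diminished.
(Equivalently, a compound diminished fifth: a diminished fifth plus an octave.)

diminished twelfth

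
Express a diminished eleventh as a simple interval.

diminished fourth

Subtracting seven from the interval number removes an octave: 11 − 7 = 4.
So a diminished eleventh is an octave plus a diminished fourth. The quality is unchanged.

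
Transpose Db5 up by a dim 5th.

Abb5

Five letter names up from D: A.
A diminished fifth spans 6 semitones, so from Db5 the target pitch is Abb5.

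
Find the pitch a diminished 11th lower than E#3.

The eleventh's letter: E down four letter names plus an octave → B.
A diminished eleventh is 16 semitones; 16 semitones down from E#3 gives B##1.

B##1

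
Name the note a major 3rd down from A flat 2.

F flat 2

The third takes the letter from A down to F.
A major third is 4 semitones; 4 semitones down from Ab2 gives Fb2.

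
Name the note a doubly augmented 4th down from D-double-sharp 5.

A 4

The fourth takes the letter from D down to A.
Moving 7 semitones down from D##5 (the size of a doubly augmented fourth) reaches A4.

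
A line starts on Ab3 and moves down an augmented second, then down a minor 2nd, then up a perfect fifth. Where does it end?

An augmented second down from Ab3 is Gbb3.
Down a minor second from Gbb3: Fb3 (1 semitone down).
Up a perfect fifth from Fb3: Cb4 (7 semitones up).

Cb4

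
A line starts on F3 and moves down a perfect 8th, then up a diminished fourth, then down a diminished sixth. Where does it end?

F3 down a perfect octave → F2 (12 semitones).
Up a diminished fourth from F2: Bbb2 (4 semitones up).
A diminished sixth down from Bbb2 is D2.

D2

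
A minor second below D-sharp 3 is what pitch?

The second takes the letter from D down to C.
A minor second spans 1 semitone, so from D#3 the target pitch is C##3.

C-double-sharp 3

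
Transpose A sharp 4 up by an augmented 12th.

The twelfth's letter: A up five letter names plus an octave → E.
Moving 20 semitones up from A#4 (the size of an augmented twelfth) reaches E##6.

E double-sharp 6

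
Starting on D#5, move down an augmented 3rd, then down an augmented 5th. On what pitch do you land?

Ebb4

Down an augmented third from D#5: Bb4 (5 semitones down).
Bb4 down an augmented fifth → Ebb4 (8 semitones).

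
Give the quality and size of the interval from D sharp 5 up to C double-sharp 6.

major seventh

D to C spans seven letter names (D-E-F-G-A-B-C): a seventh.
The major seventh spans 11 semitones, and D#5 to C##6 is exactly 11 semitones — so this is a major seventh.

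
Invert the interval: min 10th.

First reduce the compound minor tenth to its simple form, a minor third.
Interval numbers invert to sum to nine: 3 + 6 = 9, so a third inverts to a sixth.
And minor becomes major under inversion, so we get a major sixth.

major 6th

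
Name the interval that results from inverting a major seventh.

Inverted interval numbers add to nine, so a seventh pairs with a second (7 + 2 = 9).
Quality inverts too: major becomes minor. That makes the inversion a minor second.

m2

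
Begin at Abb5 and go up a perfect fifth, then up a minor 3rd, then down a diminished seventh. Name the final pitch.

Up a perfect fifth from Abb5: Ebb6 (7 semitones up).
Ebb6 up a minor third → Gbb6 (3 semitones).
Down a diminished seventh from Gbb6: Ab5 (9 semitones down).

Ab5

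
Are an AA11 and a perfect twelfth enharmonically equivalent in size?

Both span 19 semitones: a doubly augmented eleventh and a perfect twelfth are the same chromatic distance.

Yes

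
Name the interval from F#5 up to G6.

minor 9th

F to G spans two letter names (F-G), plus an octave — that makes it a ninth of some quality.
F#5 to G6 is 13 semitones, a half step short of the major ninth (14), so this is minor.
(Equivalently, a compound minor second: a minor second plus an octave.)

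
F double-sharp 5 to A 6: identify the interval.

diminished 10th

F to A spans three letter names (F-G-A), plus an octave — that makes it a tenth of some quality.
A major tenth would be 16 semitones; F##5 to A6 is 14, two semitones narrower, so the interval is diminished.
(Equivalently, a compound diminished third: a diminished third plus an octave.)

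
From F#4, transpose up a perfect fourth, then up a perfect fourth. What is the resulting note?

A perfect fourth up from F#4 is B4.
A perfect fourth up from B4 is E5.

E5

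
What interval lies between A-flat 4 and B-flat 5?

A to B spans two letter names (A-B), plus an octave, so the interval is some kind of ninth.
Ab4 to Bb5 is 14 semitones, matching the major ninth exactly, so the quality is major.
(Equivalently, a compound major second: a major second plus an octave.)

major ninth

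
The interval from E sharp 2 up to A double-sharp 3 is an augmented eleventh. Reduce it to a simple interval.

augmented fourth

Subtracting seven from the interval number removes an octave: 11 − 7 = 4.
Quality carries through unchanged, so the simple form is an augmented fourth.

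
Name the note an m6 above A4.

F5

Six letter names up from A: F.
Moving 8 semitones up from A4 (the size of a minor sixth) reaches F5.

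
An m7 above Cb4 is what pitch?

Seven letter names up from C: B.
A minor seventh is 10 semitones; 10 semitones up from Cb4 gives Bbb4.

Bbb4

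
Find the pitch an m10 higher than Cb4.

Three letters up from C (plus an octave) reaches E.
A minor tenth spans 15 semitones, so from Cb4 the target pitch is Ebb5.

Ebb5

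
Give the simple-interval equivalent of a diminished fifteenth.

d8

Each octave removed subtracts seven from the number: 15 − 7 = 8.
So a diminished fifteenth is an octave plus a diminished octave. The quality is unchanged.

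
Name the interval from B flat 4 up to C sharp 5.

augmented second

B to C spans two letter names (B-C), so the interval is some kind of second.
Bb4 to C#5 spans 3 semitones — one semitone wider than the major second (2) — giving an augmented second.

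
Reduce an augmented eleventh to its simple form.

augmented 4th

Each octave removed subtracts seven from the number: 11 − 7 = 4.
Quality carries through unchanged, so the simple form is an augmented fourth.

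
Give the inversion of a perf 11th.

First reduce the compound perfect eleventh to its simple form, a perfect fourth.
The rule of nine gives the new number: 9 − 4 = 5, so a fourth becomes a fifth.
And perfect stays perfect under inversion, so we get a perfect fifth.

perfect fifth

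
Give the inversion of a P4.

Interval numbers invert to sum to nine: 4 + 5 = 9, so a fourth inverts to a fifth.
And perfect stays perfect under inversion, so we get a perfect fifth.

P5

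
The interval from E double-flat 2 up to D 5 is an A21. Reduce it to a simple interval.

Take out 2 octaves (14 from the number): 21 − 14 = 7.
Quality carries through unchanged, so the simple form is an augmented seventh.

augmented seventh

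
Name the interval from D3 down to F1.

M13

Descending from D3 to F1 is the same interval as ascending F1 to D3.
F to D spans six letter names (F-G-A-B-C-D), plus an octave: a thirteenth.
F1 to D3 is 21 semitones, matching the major thirteenth exactly, so the quality is major.
(Equivalently, a compound major sixth: a major sixth plus an octave.)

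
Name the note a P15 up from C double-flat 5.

The letter stays C (same as the start), shifted two octaves up.
Moving 24 semitones up from Cbb5 (the size of a perfect fifteenth) reaches Cbb7.

C double-flat 7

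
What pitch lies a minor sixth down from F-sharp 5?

The sixth takes the letter from F down to A.
A minor sixth spans 8 semitones, so from F#5 the target pitch is A#4.

A-sharp 4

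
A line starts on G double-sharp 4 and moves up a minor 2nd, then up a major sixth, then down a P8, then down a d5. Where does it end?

B double-sharp 3

G##4 up a minor second → A#4 (1 semitone).
A major sixth up from A#4 is F##5.
Down a perfect octave from F##5: F##4 (12 semitones down).
A diminished fifth down from F##4 is B##3.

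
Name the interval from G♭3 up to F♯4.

G to F spans seven letter names (G-A-B-C-D-E-F) — that makes it a seventh of some quality.
Gb3 to F#4 spans 12 semitones — one semitone wider than the major seventh (11) — giving an augmented seventh.

augmented seventh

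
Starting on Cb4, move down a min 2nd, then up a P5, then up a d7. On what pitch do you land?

Ebb5

A minor second down from Cb4 is Bb3.
Up a perfect fifth from Bb3: F4 (7 semitones up).
Up a diminished seventh from F4: Ebb5 (9 semitones up).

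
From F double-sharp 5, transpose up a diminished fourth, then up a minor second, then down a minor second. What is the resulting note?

B 5

A diminished fourth up from F##5 is B5.
B5 up a minor second → C6 (1 semitone).
Down a minor second from C6: B5 (1 semitone down).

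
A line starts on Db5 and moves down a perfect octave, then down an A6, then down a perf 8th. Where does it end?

Fbb2

A perfect octave down from Db5 is Db4.
Down an augmented sixth from Db4: Fbb3 (10 semitones down).
Fbb3 down a perfect octave → Fbb2 (12 semitones).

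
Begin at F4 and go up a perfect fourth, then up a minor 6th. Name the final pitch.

Up a perfect fourth from F4: Bb4 (5 semitones up).
A minor sixth up from Bb4 is Gb5.

Gb5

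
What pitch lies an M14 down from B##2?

Counting seven letter names plus an octave down from B lands on C.
Moving 23 semitones down from B##2 (the size of a major fourteenth) reaches C##1.

C##1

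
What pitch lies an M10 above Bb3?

Three letters up from B (plus an octave) reaches D.
A major tenth is 16 semitones; 16 semitones up from Bb3 gives D5.

D5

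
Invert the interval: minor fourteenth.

M2

First reduce the compound minor fourteenth to its simple form, a minor seventh.
Interval numbers invert to sum to nine: 7 + 2 = 9, so a seventh inverts to a second.
Quality inverts too: minor becomes major. That makes the inversion a major second.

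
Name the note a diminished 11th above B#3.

The eleventh's letter: B up four letter names plus an octave → E.
Moving 16 semitones up from B#3 (the size of a diminished eleventh) reaches E5.

E5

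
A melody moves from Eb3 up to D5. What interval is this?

major fourteenth

E to D spans seven letter names (E-F-G-A-B-C-D), plus an octave: a fourteenth.
Eb3 to D5 is 23 semitones, matching the major fourteenth exactly, so the quality is major.
(Equivalently, a compound major seventh: a major seventh plus an octave.)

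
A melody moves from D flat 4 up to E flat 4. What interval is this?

D to E spans two letter names (D-E): a second.
Db4 to Eb4 is 2 semitones, matching the major second exactly, so the quality is major.

major 2nd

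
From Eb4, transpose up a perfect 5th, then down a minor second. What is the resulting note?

A4

Up a perfect fifth from Eb4: Bb4 (7 semitones up).
Bb4 down a minor second → A4 (1 semitone).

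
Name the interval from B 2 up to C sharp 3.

major 2nd

B to C spans two letter names (B-C), so the interval is some kind of second.
The major second spans 2 semitones, and B2 to C#3 is exactly 2 semitones — so this is a major second.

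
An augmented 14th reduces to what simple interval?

A7

Take out an octave (7 from the number): 14 − 7 = 7.
That makes an augmented fourteenth a compound augmented seventh — an octave plus an augmented seventh.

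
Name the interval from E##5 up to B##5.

E to B spans five letter names (E-F-G-A-B) — that makes it a fifth of some quality.
Counting semitones, E##5→B##5 is 7, which is the perfect fifth.

perfect 5th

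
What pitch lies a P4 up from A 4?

Counting four letter names up from A lands on D.
A perfect fourth spans 5 semitones, so from A4 the target pitch is D5.

D 5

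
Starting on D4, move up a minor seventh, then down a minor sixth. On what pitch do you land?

Up a minor seventh from D4: C5 (10 semitones up).
Down a minor sixth from C5: E4 (8 semitones down).

E4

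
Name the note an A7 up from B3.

A##4

The seventh takes the letter from B up to A.
An augmented seventh spans 12 semitones, so from B3 the target pitch is A##4.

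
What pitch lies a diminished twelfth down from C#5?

Counting five letter names plus an octave down from C lands on F.
A diminished twelfth spans 18 semitones, so from C#5 the target pitch is F##3.

F##3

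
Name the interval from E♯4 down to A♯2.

Descending from E#4 to A#2 is the same interval as ascending A#2 to E#4.
A to E spans five letter names (A-B-C-D-E), plus an octave: a twelfth.
A#2 to E#4 is 19 semitones, matching the perfect twelfth exactly, so the quality is perfect.
(Equivalently, a compound perfect fifth: a perfect fifth plus an octave.)

perfect twelfth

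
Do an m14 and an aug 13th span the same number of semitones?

Yes

A minor fourteenth = 22 semitones = an augmented thirteenth; enharmonically equal.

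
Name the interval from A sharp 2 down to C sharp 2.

M6

Descending from A#2 to C#2 is the same interval as ascending C#2 to A#2.
C to A spans six letter names (C-D-E-F-G-A), so the interval is some kind of sixth.
Counting semitones, C#2→A#2 is 9, which is the major sixth.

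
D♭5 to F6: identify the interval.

M10

D to F spans three letter names (D-E-F), plus an octave: a tenth.
The major tenth spans 16 semitones, and Db5 to F6 is exactly 16 semitones — so this is a major tenth.
(Equivalently, a compound major third: a major third plus an octave.)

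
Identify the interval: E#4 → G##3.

minor sixth

Descending from E#4 to G##3 is the same interval as ascending G##3 to E#4.
G to E spans six letter names (G-A-B-C-D-E) — that makes it a sixth of some quality.
G##3 to E#4 is 8 semitones, a half step short of the major sixth (9), so this is minor.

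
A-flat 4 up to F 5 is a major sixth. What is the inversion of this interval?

Interval numbers invert to sum to nine: 6 + 3 = 9, so a sixth inverts to a third.
The quality also flips — major becomes minor — giving a minor third.

m3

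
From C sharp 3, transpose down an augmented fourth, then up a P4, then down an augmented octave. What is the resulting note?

C#3 down an augmented fourth → G2 (6 semitones).
G2 up a perfect fourth → C3 (5 semitones).
C3 down an augmented octave → Cb2 (13 semitones).

C flat 2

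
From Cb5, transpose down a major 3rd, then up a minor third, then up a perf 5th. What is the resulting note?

Down a major third from Cb5: Abb4 (4 semitones down).
Abb4 up a minor third → Cbb5 (3 semitones).
Cbb5 up a perfect fifth → Gbb5 (7 semitones).

Gbb5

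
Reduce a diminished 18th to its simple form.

Subtracting seven from the interval number removes an octave: 18 − 14 = 4.
That makes a diminished eighteenth a compound diminished fourth — 2 octaves plus a diminished fourth.

d4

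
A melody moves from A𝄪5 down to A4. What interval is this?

Descending from A##5 to A4 is the same interval as ascending A4 to A##5.
A to A is the same letter name, plus an octave: an octave.
A4 to A##5 spans 14 semitones — two semitones wider than the perfect octave (12) — giving a doubly augmented octave.

doubly augmented octave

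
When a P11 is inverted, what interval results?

First reduce the compound perfect eleventh to its simple form, a perfect fourth.
Interval numbers invert to sum to nine: 4 + 5 = 9, so a fourth inverts to a fifth.
The quality also flips — perfect stays perfect — giving a perfect fifth.

perfect fifth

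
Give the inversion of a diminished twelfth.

First reduce the compound diminished twelfth to its simple form, a diminished fifth.
Interval numbers invert to sum to nine: 5 + 4 = 9, so a fifth inverts to a fourth.
The quality also flips — diminished becomes augmented — giving an augmented fourth.

augmented fourth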